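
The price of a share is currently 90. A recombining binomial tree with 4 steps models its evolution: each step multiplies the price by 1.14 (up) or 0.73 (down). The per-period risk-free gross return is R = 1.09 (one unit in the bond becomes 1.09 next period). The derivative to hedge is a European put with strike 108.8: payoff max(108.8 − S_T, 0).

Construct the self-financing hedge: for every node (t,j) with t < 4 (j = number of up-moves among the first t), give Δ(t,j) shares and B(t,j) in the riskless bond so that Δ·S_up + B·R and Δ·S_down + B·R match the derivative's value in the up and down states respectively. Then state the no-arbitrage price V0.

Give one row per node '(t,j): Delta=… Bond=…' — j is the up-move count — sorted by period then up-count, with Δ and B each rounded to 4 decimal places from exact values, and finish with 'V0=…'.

(0,0): Delta=-0.3879 Bond=40.1842
(1,0): Delta=-1.0000 Bond=84.0136
(1,1): Delta=-0.3335 Bond=38.2157
(2,0): Delta=-1.0000 Bond=91.5748
(2,1): Delta=-1.0000 Bond=91.5748
(2,2): Delta=-0.2742 Bond=34.7218
(3,0): Delta=-1.0000 Bond=99.8165
(3,1): Delta=-1.0000 Bond=99.8165
(3,2): Delta=-1.0000 Bond=99.8165
(3,3): Delta=-0.2097 Bond=29.2399
V0=5.2702

The replicating-portfolio and risk-neutral prices coincide; use p* = (1.09−0.73)/(1.14−0.73) = 0.8780 for the latter.
Terminal values V(4,·): V(4,0)=83.2416, V(4,1)=68.8869, V(4,2)=46.4699, V(4,3)=11.4626, V(4,4)=0.0000
  t=3,j=0: stock 35.0115 → up 39.9131 (V=68.8869), down 25.5584 (V=83.2416). Price 64.8050; hedge Δ=-1.0000, bond B=99.8165.
  t=3,j=1: stock 54.6755 → up 62.3301 (V=46.4699), down 39.9131 (V=68.8869). Price 45.1410; hedge Δ=-1.0000, bond B=99.8165.
  t=3,j=2: stock 85.3837 → up 97.3374 (V=11.4626), down 62.3301 (V=46.4699). Price 14.4328; hedge Δ=-1.0000, bond B=99.8165.
  t=3,j=3: stock 133.3390 → up 152.0064 (V=0.0000), down 97.3374 (V=11.4626). Price 1.2825; hedge Δ=-0.2097, bond B=29.2399.
  t=2,j=0: stock 47.9610 → up 54.6755 (V=45.1410), down 35.0115 (V=64.8050). Price 43.6138; hedge Δ=-1.0000, bond B=91.5748.
  t=2,j=1: stock 74.8980 → up 85.3837 (V=14.4328), down 54.6755 (V=45.1410). Price 16.6768; hedge Δ=-1.0000, bond B=91.5748.
  t=2,j=2: stock 116.9640 → up 133.3390 (V=1.2825), down 85.3837 (V=14.4328). Price 2.6478; hedge Δ=-0.2742, bond B=34.7218.
  t=1,j=0: stock 65.7000 → up 74.8980 (V=16.6768), down 47.9610 (V=43.6138). Price 18.3136; hedge Δ=-1.0000, bond B=84.0136.
  t=1,j=1: stock 102.6000 → up 116.9640 (V=2.6478), down 74.8980 (V=16.6768). Price 3.9988; hedge Δ=-0.3335, bond B=38.2157.
  t=0,j=0: stock 90.0000 → up 102.6000 (V=3.9988), down 65.7000 (V=18.3136). Price 5.2702; hedge Δ=-0.3879, bond B=40.1842.
Self-financing check: at every node Δ·S+B equals the discounted successor values.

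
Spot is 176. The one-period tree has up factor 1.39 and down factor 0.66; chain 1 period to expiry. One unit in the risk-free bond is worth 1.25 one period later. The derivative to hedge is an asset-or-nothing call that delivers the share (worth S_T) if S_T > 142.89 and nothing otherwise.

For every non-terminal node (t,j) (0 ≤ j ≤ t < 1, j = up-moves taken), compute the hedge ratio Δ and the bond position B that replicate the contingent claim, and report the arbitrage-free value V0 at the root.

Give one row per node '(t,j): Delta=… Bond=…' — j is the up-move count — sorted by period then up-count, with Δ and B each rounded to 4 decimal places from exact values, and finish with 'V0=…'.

No-arbitrage ⇒ martingale measure with p* = (R−d)/(u−d) = 0.8082.
Terminal values V(1,·): V(1,0)=0.0000, V(1,1)=244.6400
  t=0,j=0: stock 176.0000 → up 244.6400 (V=244.6400), down 116.1600 (V=0.0000). Price 158.1782; hedge Δ=1.9041, bond B=-176.9451.
Root portfolio cost Δ·176+B reproduces V0=158.1782.

(0,0): Delta=1.9041 Bond=-176.9451
V0=158.1782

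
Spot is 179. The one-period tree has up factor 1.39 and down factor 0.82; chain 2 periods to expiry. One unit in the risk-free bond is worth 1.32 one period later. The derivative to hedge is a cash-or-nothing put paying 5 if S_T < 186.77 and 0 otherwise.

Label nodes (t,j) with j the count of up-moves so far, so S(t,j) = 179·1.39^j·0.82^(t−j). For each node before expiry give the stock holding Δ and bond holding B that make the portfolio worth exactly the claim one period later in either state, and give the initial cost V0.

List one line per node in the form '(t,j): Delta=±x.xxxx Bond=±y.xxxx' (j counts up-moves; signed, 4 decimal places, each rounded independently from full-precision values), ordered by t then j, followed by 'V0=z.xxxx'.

Risk-neutral probability p* = (R−d)/(u−d) = (1.32−0.82)/(1.39−0.82) = 0.8772.
At expiry t=2: V(2,0)=5.0000, V(2,1)=0.0000, V(2,2)=0.0000
(1,0): S=146.7800. Δ = (V_up−V_dn)/(S_up−S_dn) = (0.0000−5.0000)/(204.0242−120.3596) = -0.0598. V = [p*·0.0000 + (1−p*)·5.0000]/1.32 = 0.4652. B = V − Δ·S = 9.2371.
(1,1): S=248.8100. Δ = (V_up−V_dn)/(S_up−S_dn) = (0.0000−0.0000)/(345.8459−204.0242) = 0.0000. V = [p*·0.0000 + (1−p*)·0.0000]/1.32 = 0.0000. B = V − Δ·S = 0.0000.
(0,0): S=179.0000. Δ = (V_up−V_dn)/(S_up−S_dn) = (0.0000−0.4652)/(248.8100−146.7800) = -0.0046. V = [p*·0.0000 + (1−p*)·0.4652]/1.32 = 0.0433. B = V − Δ·S = 0.8594.
Check: Δ(0,0)·S0 + B(0,0) = 0.0433 = V0.

(0,0): Delta=-0.0046 Bond=0.8594
(1,0): Delta=-0.0598 Bond=9.2371
(1,1): Delta=0.0000 Bond=0.0000
V0=0.0433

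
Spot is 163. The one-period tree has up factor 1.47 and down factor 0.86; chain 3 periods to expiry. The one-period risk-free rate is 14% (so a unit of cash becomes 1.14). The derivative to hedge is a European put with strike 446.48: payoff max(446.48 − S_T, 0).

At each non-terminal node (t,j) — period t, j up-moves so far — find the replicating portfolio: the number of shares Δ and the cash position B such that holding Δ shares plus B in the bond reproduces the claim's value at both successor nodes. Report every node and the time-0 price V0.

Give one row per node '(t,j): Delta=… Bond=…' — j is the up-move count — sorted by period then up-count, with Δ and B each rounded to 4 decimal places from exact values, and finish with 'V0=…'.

(0,0): Delta=-0.8838 Bond=287.0671
(1,0): Delta=-1.0000 Bond=343.5519
(1,1): Delta=-0.8036 Bond=308.0513
(2,0): Delta=-1.0000 Bond=391.6491
(2,1): Delta=-1.0000 Bond=391.6491
(2,2): Delta=-0.6682 Bond=303.4809
V0=143.0152

Under the risk-neutral measure, an up-move has probability p* = (R−d)/(u−d) = 0.4590 and values discount at R = 1.14.
Terminal payoffs: V(3,0)=342.8029, V(3,1)=269.2644, V(3,2)=143.5650, V(3,3)=0.0000
  t=2,j=0: stock 120.5548 → up 177.2156 (V=269.2644), down 103.6771 (V=342.8029). Price 271.0943; hedge Δ=-1.0000, bond B=391.6491.
  t=2,j=1: stock 206.0646 → up 302.9150 (V=143.5650), down 177.2156 (V=269.2644). Price 185.5845; hedge Δ=-1.0000, bond B=391.6491.
  t=2,j=2: stock 352.2267 → up 517.7732 (V=0.0000), down 302.9150 (V=143.5650). Price 68.1284; hedge Δ=-0.6682, bond B=303.4809.
  t=1,j=0: stock 140.1800 → up 206.0646 (V=185.5845), down 120.5548 (V=271.0943). Price 203.3719; hedge Δ=-1.0000, bond B=343.5519.
  t=1,j=1: stock 239.6100 → up 352.2267 (V=68.1284), down 206.0646 (V=185.5845). Price 115.5002; hedge Δ=-0.8036, bond B=308.0513.
  t=0,j=0: stock 163.0000 → up 239.6100 (V=115.5002), down 140.1800 (V=203.3719). Price 143.0152; hedge Δ=-0.8838, bond B=287.0671.
Root portfolio cost Δ·163+B reproduces V0=143.0152.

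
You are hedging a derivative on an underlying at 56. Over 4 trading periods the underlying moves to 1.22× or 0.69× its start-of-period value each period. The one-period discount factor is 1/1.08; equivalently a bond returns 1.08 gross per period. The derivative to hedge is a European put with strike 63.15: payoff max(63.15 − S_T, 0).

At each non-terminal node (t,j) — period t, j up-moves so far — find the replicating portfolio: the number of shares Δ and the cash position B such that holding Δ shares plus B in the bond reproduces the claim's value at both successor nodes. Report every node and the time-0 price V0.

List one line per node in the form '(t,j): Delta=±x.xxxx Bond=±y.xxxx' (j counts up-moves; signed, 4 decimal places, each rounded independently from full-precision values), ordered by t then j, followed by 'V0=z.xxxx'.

The replicating-portfolio and risk-neutral prices coincide; use p* = (1.08−0.69)/(1.22−0.69) = 0.7358 for the latter.
At expiry t=4: V(4,0)=50.4564, V(4,1)=40.7063, V(4,2)=23.4669, V(4,3)=0.0000, V(4,4)=0.0000
(3,0): S=18.3965. Δ = (V_up−V_dn)/(S_up−S_dn) = (40.7063−50.4564)/(22.4437−12.6936) = -1.0000. V = [p*·40.7063 + (1−p*)·50.4564]/1.08 = 40.0757. B = V − Δ·S = 58.4722.
(3,1): S=32.5272. Δ = (V_up−V_dn)/(S_up−S_dn) = (23.4669−40.7063)/(39.6831−22.4437) = -1.0000. V = [p*·23.4669 + (1−p*)·40.7063]/1.08 = 25.9451. B = V − Δ·S = 58.4722.
(3,2): S=57.5118. Δ = (V_up−V_dn)/(S_up−S_dn) = (0.0000−23.4669)/(70.1644−39.6831) = -0.7699. V = [p*·0.0000 + (1−p*)·23.4669]/1.08 = 5.7396. B = V − Δ·S = 50.0167.
(3,3): S=101.6875. Δ = (V_up−V_dn)/(S_up−S_dn) = (0.0000−0.0000)/(124.0587−70.1644) = 0.0000. V = [p*·0.0000 + (1−p*)·0.0000]/1.08 = 0.0000. B = V − Δ·S = 0.0000.
(2,0): S=26.6616. Δ = (V_up−V_dn)/(S_up−S_dn) = (25.9451−40.0757)/(32.5272−18.3965) = -1.0000. V = [p*·25.9451 + (1−p*)·40.0757]/1.08 = 27.4793. B = V − Δ·S = 54.1409.
(2,1): S=47.1408. Δ = (V_up−V_dn)/(S_up−S_dn) = (5.7396−25.9451)/(57.5118−32.5272) = -0.8087. V = [p*·5.7396 + (1−p*)·25.9451]/1.08 = 10.2564. B = V − Δ·S = 48.3799.
(2,2): S=83.3504. Δ = (V_up−V_dn)/(S_up−S_dn) = (0.0000−5.7396)/(101.6875−57.5118) = -0.1299. V = [p*·0.0000 + (1−p*)·5.7396]/1.08 = 1.4038. B = V − Δ·S = 12.2333.
(1,0): S=38.6400. Δ = (V_up−V_dn)/(S_up−S_dn) = (10.2564−27.4793)/(47.1408−26.6616) = -0.8410. V = [p*·10.2564 + (1−p*)·27.4793]/1.08 = 13.7091. B = V − Δ·S = 46.2053.
(1,1): S=68.3200. Δ = (V_up−V_dn)/(S_up−S_dn) = (1.4038−10.2564)/(83.3504−47.1408) = -0.2445. V = [p*·1.4038 + (1−p*)·10.2564]/1.08 = 3.4650. B = V − Δ·S = 20.1680.
(0,0): S=56.0000. Δ = (V_up−V_dn)/(S_up−S_dn) = (3.4650−13.7091)/(68.3200−38.6400) = -0.3452. V = [p*·3.4650 + (1−p*)·13.7091]/1.08 = 5.7139. B = V − Δ·S = 25.0424.
Self-financing check: at every node Δ·S+B equals the discounted successor values.

(0,0): Delta=-0.3452 Bond=25.0424
(1,0): Delta=-0.8410 Bond=46.2053
(1,1): Delta=-0.2445 Bond=20.1680
(2,0): Delta=-1.0000 Bond=54.1409
(2,1): Delta=-0.8087 Bond=48.3799
(2,2): Delta=-0.1299 Bond=12.2333
(3,0): Delta=-1.0000 Bond=58.4722
(3,1): Delta=-1.0000 Bond=58.4722
(3,2): Delta=-0.7699 Bond=50.0167
(3,3): Delta=0.0000 Bond=0.0000
V0=5.7139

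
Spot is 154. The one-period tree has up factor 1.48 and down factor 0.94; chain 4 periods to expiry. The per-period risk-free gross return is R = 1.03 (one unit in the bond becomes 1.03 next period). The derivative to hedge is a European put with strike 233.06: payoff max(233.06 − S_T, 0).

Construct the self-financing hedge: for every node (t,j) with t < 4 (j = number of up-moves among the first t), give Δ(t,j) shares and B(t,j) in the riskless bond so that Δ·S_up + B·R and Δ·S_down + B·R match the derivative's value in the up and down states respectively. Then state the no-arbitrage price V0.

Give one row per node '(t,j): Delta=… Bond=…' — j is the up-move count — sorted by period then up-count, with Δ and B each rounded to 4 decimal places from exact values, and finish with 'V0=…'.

(0,0): Delta=-0.6071 Bond=156.8271
(1,0): Delta=-0.7249 Bond=178.5966
(1,1): Delta=-0.2327 Bond=76.2087
(2,0): Delta=-0.8569 Bond=201.9066
(2,1): Delta=-0.3060 Bond=94.1940
(2,2): Delta=0.0000 Bond=0.0000
(3,0): Delta=-1.0000 Bond=226.2718
(3,1): Delta=-0.4023 Bond=116.4237
(3,2): Delta=0.0000 Bond=0.0000
(3,3): Delta=0.0000 Bond=0.0000
V0=63.3404

The replicating-portfolio and risk-neutral prices coincide; use p* = (1.03−0.94)/(1.48−0.94) = 0.1667 for the latter.
Terminal values V(4,·): V(4,0)=112.8247, V(4,1)=43.7533, V(4,2)=0.0000, V(4,3)=0.0000, V(4,4)=0.0000
Node (3,0) S=127.9099: V=(p*·43.7533+(1−p*)·112.8247)/1.03=98.3619; Δ=(43.7533−112.8247)/(189.3067−120.2353)=-1.0000; B=V−Δ·S=226.2718
Node (3,1) S=201.3901: V=(p*·0.0000+(1−p*)·43.7533)/1.03=35.3991; Δ=(0.0000−43.7533)/(298.0574−189.3067)=-0.4023; B=V−Δ·S=116.4237
Node (3,2) S=317.0823: V=(p*·0.0000+(1−p*)·0.0000)/1.03=0.0000; Δ=(0.0000−0.0000)/(469.2818−298.0574)=0.0000; B=V−Δ·S=0.0000
Node (3,3) S=499.2360: V=(p*·0.0000+(1−p*)·0.0000)/1.03=0.0000; Δ=(0.0000−0.0000)/(738.8692−469.2818)=0.0000; B=V−Δ·S=0.0000
Node (2,0) S=136.0744: V=(p*·35.3991+(1−p*)·98.3619)/1.03=85.3088; Δ=(35.3991−98.3619)/(201.3901−127.9099)=-0.8569; B=V−Δ·S=201.9066
Node (2,1) S=214.2448: V=(p*·0.0000+(1−p*)·35.3991)/1.03=28.6401; Δ=(0.0000−35.3991)/(317.0823−201.3901)=-0.3060; B=V−Δ·S=94.1940
Node (2,2) S=337.3216: V=(p*·0.0000+(1−p*)·0.0000)/1.03=0.0000; Δ=(0.0000−0.0000)/(499.2360−317.0823)=0.0000; B=V−Δ·S=0.0000
Node (1,0) S=144.7600: V=(p*·28.6401+(1−p*)·85.3088)/1.03=73.6544; Δ=(28.6401−85.3088)/(214.2448−136.0744)=-0.7249; B=V−Δ·S=178.5966
Node (1,1) S=227.9200: V=(p*·0.0000+(1−p*)·28.6401)/1.03=23.1716; Δ=(0.0000−28.6401)/(337.3216−214.2448)=-0.2327; B=V−Δ·S=76.2087
Node (0,0) S=154.0000: V=(p*·23.1716+(1−p*)·73.6544)/1.03=63.3404; Δ=(23.1716−73.6544)/(227.9200−144.7600)=-0.6071; B=V−Δ·S=156.8271
Self-financing check: at every node Δ·S+B equals the discounted successor values.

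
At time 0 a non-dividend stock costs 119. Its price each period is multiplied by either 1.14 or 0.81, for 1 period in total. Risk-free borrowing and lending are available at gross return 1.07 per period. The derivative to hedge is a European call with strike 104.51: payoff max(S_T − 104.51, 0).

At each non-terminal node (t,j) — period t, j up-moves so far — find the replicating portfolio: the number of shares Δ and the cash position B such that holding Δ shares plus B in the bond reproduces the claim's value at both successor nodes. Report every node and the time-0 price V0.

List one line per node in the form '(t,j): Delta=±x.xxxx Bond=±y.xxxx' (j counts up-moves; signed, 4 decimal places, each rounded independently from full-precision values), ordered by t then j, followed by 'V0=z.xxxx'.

Since d<R<u, set p* = (R−d)/(u−d) = 0.7879; price each node as the discounted p*-expectation of its children.
Terminal values V(1,·): V(1,0)=0.0000, V(1,1)=31.1500
Node (0,0) S=119.0000: V=(p*·31.1500+(1−p*)·0.0000)/1.07=22.9368; Δ=(31.1500−0.0000)/(135.6600−96.3900)=0.7932; B=V−Δ·S=-71.4571
The time-0 hedge costs 22.9368, which is the no-arbitrage price.

(0,0): Delta=0.7932 Bond=-71.4571
V0=22.9368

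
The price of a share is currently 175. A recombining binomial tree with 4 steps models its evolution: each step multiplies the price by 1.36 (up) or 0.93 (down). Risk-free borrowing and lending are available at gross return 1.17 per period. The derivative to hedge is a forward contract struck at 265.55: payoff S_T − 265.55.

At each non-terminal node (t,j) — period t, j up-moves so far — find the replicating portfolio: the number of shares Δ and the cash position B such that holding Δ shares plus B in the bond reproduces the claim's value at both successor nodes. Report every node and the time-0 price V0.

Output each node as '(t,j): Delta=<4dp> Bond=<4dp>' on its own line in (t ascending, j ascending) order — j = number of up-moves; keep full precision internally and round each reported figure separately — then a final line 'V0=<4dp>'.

Risk-neutral probability p* = (R−d)/(u−d) = (1.17−0.93)/(1.36−0.93) = 0.5581.
At expiry t=4: V(4,0)=-134.6409, V(4,1)=-74.1130, V(4,2)=14.4008, V(4,3)=143.8405, V(4,4)=333.1285
(3,0): S=140.7625. Δ = (V_up−V_dn)/(S_up−S_dn) = (-74.1130−-134.6409)/(191.4370−130.9091) = 1.0000. V = [p*·-74.1130 + (1−p*)·-134.6409]/1.17 = -86.2033. B = V − Δ·S = -226.9658.
(3,1): S=205.8462. Δ = (V_up−V_dn)/(S_up−S_dn) = (14.4008−-74.1130)/(279.9508−191.4370) = 1.0000. V = [p*·14.4008 + (1−p*)·-74.1130]/1.17 = -21.1196. B = V − Δ·S = -226.9658.
(3,2): S=301.0224. Δ = (V_up−V_dn)/(S_up−S_dn) = (143.8405−14.4008)/(409.3905−279.9508) = 1.0000. V = [p*·143.8405 + (1−p*)·14.4008]/1.17 = 74.0566. B = V − Δ·S = -226.9658.
(3,3): S=440.2048. Δ = (V_up−V_dn)/(S_up−S_dn) = (333.1285−143.8405)/(598.6785−409.3905) = 1.0000. V = [p*·333.1285 + (1−p*)·143.8405]/1.17 = 213.2390. B = V − Δ·S = -226.9658.
(2,0): S=151.3575. Δ = (V_up−V_dn)/(S_up−S_dn) = (-21.1196−-86.2033)/(205.8462−140.7625) = 1.0000. V = [p*·-21.1196 + (1−p*)·-86.2033]/1.17 = -42.6304. B = V − Δ·S = -193.9879.
(2,1): S=221.3400. Δ = (V_up−V_dn)/(S_up−S_dn) = (74.0566−-21.1196)/(301.0224−205.8462) = 1.0000. V = [p*·74.0566 + (1−p*)·-21.1196]/1.17 = 27.3521. B = V − Δ·S = -193.9879.
(2,2): S=323.6800. Δ = (V_up−V_dn)/(S_up−S_dn) = (213.2390−74.0566)/(440.2048−301.0224) = 1.0000. V = [p*·213.2390 + (1−p*)·74.0566]/1.17 = 129.6921. B = V − Δ·S = -193.9879.
(1,0): S=162.7500. Δ = (V_up−V_dn)/(S_up−S_dn) = (27.3521−-42.6304)/(221.3400−151.3575) = 1.0000. V = [p*·27.3521 + (1−p*)·-42.6304]/1.17 = -3.0516. B = V − Δ·S = -165.8016.
(1,1): S=238.0000. Δ = (V_up−V_dn)/(S_up−S_dn) = (129.6921−27.3521)/(323.6800−221.3400) = 1.0000. V = [p*·129.6921 + (1−p*)·27.3521]/1.17 = 72.1984. B = V − Δ·S = -165.8016.
(0,0): S=175.0000. Δ = (V_up−V_dn)/(S_up−S_dn) = (72.1984−-3.0516)/(238.0000−162.7500) = 1.0000. V = [p*·72.1984 + (1−p*)·-3.0516]/1.17 = 33.2892. B = V − Δ·S = -141.7108.
Each (Δ,B) replicates both successor values, so the strategy is self-financing and V0 is arbitrage-free.

(0,0): Delta=1.0000 Bond=-141.7108
(1,0): Delta=1.0000 Bond=-165.8016
(1,1): Delta=1.0000 Bond=-165.8016
(2,0): Delta=1.0000 Bond=-193.9879
(2,1): Delta=1.0000 Bond=-193.9879
(2,2): Delta=1.0000 Bond=-193.9879
(3,0): Delta=1.0000 Bond=-226.9658
(3,1): Delta=1.0000 Bond=-226.9658
(3,2): Delta=1.0000 Bond=-226.9658
(3,3): Delta=1.0000 Bond=-226.9658
V0=33.2892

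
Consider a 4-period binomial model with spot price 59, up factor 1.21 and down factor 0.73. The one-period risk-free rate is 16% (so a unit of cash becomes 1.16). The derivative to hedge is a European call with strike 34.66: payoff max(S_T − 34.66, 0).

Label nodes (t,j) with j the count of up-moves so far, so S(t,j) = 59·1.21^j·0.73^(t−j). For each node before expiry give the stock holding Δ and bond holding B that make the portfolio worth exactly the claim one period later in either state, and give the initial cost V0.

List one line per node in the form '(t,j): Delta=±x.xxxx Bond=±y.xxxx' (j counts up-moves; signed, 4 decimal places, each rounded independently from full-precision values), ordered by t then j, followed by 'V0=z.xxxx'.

(0,0): Delta=0.9952 Bond=-18.8411
(1,0): Delta=0.9495 Bond=-19.8881
(1,1): Delta=0.9984 Bond=-22.0845
(2,0): Delta=0.5820 Bond=-11.5150
(2,1): Delta=0.9753 Bond=-24.4139
(2,2): Delta=1.0000 Bond=-25.7580
(3,0): Delta=0.0000 Bond=0.0000
(3,1): Delta=0.6228 Bond=-14.9106
(3,2): Delta=1.0000 Bond=-29.8793
(3,3): Delta=1.0000 Bond=-29.8793
V0=39.8742

Risk-neutral probability p* = (R−d)/(u−d) = (1.16−0.73)/(1.21−0.73) = 0.8958.
Payoff layer (t=4): V(4,0)=0.0000, V(4,1)=0.0000, V(4,2)=11.3729, V(4,3)=41.6411, V(4,4)=91.8117
Node (3,0) S=22.9520: V=(p*·0.0000+(1−p*)·0.0000)/1.16=0.0000; Δ=(0.0000−0.0000)/(27.7719−16.7550)=0.0000; B=V−Δ·S=0.0000
Node (3,1) S=38.0437: V=(p*·11.3729+(1−p*)·0.0000)/1.16=8.7830; Δ=(11.3729−0.0000)/(46.0329−27.7719)=0.6228; B=V−Δ·S=-14.9106
Node (3,2) S=63.0588: V=(p*·41.6411+(1−p*)·11.3729)/1.16=33.1795; Δ=(41.6411−11.3729)/(76.3011−46.0329)=1.0000; B=V−Δ·S=-29.8793
Node (3,3) S=104.5221: V=(p*·91.8117+(1−p*)·41.6411)/1.16=74.6428; Δ=(91.8117−41.6411)/(126.4717−76.3011)=1.0000; B=V−Δ·S=-29.8793
Node (2,0) S=31.4411: V=(p*·8.7830+(1−p*)·0.0000)/1.16=6.7828; Δ=(8.7830−0.0000)/(38.0437−22.9520)=0.5820; B=V−Δ·S=-11.5150
Node (2,1) S=52.1147: V=(p*·33.1795+(1−p*)·8.7830)/1.16=26.4122; Δ=(33.1795−8.7830)/(63.0588−38.0437)=0.9753; B=V−Δ·S=-24.4139
Node (2,2) S=86.3819: V=(p*·74.6428+(1−p*)·33.1795)/1.16=60.6239; Δ=(74.6428−33.1795)/(104.5221−63.0588)=1.0000; B=V−Δ·S=-25.7580
Node (1,0) S=43.0700: V=(p*·26.4122+(1−p*)·6.7828)/1.16=21.0065; Δ=(26.4122−6.7828)/(52.1147−31.4411)=0.9495; B=V−Δ·S=-19.8881
Node (1,1) S=71.3900: V=(p*·60.6239+(1−p*)·26.4122)/1.16=49.1898; Δ=(60.6239−26.4122)/(86.3819−52.1147)=0.9984; B=V−Δ·S=-22.0845
Node (0,0) S=59.0000: V=(p*·49.1898+(1−p*)·21.0065)/1.16=39.8742; Δ=(49.1898−21.0065)/(71.3900−43.0700)=0.9952; B=V−Δ·S=-18.8411
The time-0 hedge costs 39.8742, which is the no-arbitrage price.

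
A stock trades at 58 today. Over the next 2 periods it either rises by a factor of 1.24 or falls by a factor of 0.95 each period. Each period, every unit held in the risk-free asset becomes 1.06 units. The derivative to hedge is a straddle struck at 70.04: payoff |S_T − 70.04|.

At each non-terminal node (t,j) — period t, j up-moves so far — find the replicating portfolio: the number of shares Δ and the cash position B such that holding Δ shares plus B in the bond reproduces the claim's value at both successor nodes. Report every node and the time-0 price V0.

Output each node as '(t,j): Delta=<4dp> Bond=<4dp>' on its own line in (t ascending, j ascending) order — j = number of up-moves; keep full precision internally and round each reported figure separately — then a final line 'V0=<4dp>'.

Since d<R<u, set p* = (R−d)/(u−d) = 0.3793; price each node as the discounted p*-expectation of its children.
Terminal values V(2,·): V(2,0)=17.6950, V(2,1)=1.7160, V(2,2)=19.1408
  t=1,j=0: stock 55.1000 → up 68.3240 (V=1.7160), down 52.3450 (V=17.6950). Price 10.9755; hedge Δ=-1.0000, bond B=66.0755.
  t=1,j=1: stock 71.9200 → up 89.1808 (V=19.1408), down 68.3240 (V=1.7160). Price 7.8542; hedge Δ=0.8354, bond B=-52.2314.
  t=0,j=0: stock 58.0000 → up 71.9200 (V=7.8542), down 55.1000 (V=10.9755). Price 9.2373; hedge Δ=-0.1856, bond B=20.0004.
Each (Δ,B) replicates both successor values, so the strategy is self-financing and V0 is arbitrage-free.

(0,0): Delta=-0.1856 Bond=20.0004
(1,0): Delta=-1.0000 Bond=66.0755
(1,1): Delta=0.8354 Bond=-52.2314
V0=9.2373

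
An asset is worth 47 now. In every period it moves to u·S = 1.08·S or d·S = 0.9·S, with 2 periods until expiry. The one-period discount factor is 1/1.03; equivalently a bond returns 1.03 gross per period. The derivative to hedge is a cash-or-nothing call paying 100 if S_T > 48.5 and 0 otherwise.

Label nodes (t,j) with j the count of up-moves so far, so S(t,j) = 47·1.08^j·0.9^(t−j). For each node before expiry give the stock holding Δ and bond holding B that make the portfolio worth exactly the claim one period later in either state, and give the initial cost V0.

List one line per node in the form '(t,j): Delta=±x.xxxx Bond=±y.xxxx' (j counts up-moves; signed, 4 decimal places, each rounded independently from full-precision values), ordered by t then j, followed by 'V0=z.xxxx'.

Risk-neutral probability p* = (R−d)/(u−d) = (1.03−0.9)/(1.08−0.9) = 0.7222.
Payoff layer (t=2): V(2,0)=0.0000, V(2,1)=0.0000, V(2,2)=100.0000
  t=1,j=0: stock 42.3000 → up 45.6840 (V=0.0000), down 38.0700 (V=0.0000). Price 0.0000; hedge Δ=0.0000, bond B=0.0000.
  t=1,j=1: stock 50.7600 → up 54.8208 (V=100.0000), down 45.6840 (V=0.0000). Price 70.1187; hedge Δ=10.9448, bond B=-485.4369.
  t=0,j=0: stock 47.0000 → up 50.7600 (V=70.1187), down 42.3000 (V=0.0000). Price 49.1663; hedge Δ=8.2883, bond B=-340.3819.
Self-financing check: at every node Δ·S+B equals the discounted successor values.

(0,0): Delta=8.2883 Bond=-340.3819
(1,0): Delta=0.0000 Bond=0.0000
(1,1): Delta=10.9448 Bond=-485.4369
V0=49.1663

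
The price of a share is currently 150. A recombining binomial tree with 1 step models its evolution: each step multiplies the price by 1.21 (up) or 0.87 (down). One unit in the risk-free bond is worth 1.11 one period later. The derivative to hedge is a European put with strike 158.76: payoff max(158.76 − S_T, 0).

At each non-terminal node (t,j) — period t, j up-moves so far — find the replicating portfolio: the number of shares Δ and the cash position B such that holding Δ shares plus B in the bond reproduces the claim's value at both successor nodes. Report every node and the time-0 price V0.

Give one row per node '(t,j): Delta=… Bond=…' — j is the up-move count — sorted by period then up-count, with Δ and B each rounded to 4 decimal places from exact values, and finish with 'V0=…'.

Since d<R<u, set p* = (R−d)/(u−d) = 0.7059; price each node as the discounted p*-expectation of its children.
Terminal values V(1,·): V(1,0)=28.2600, V(1,1)=0.0000
(0,0): S=150.0000. Δ = (V_up−V_dn)/(S_up−S_dn) = (0.0000−28.2600)/(181.5000−130.5000) = -0.5541. V = [p*·0.0000 + (1−p*)·28.2600]/1.11 = 7.4881. B = V − Δ·S = 90.6057.
Self-financing check: at every node Δ·S+B equals the discounted successor values.

(0,0): Delta=-0.5541 Bond=90.6057
V0=7.4881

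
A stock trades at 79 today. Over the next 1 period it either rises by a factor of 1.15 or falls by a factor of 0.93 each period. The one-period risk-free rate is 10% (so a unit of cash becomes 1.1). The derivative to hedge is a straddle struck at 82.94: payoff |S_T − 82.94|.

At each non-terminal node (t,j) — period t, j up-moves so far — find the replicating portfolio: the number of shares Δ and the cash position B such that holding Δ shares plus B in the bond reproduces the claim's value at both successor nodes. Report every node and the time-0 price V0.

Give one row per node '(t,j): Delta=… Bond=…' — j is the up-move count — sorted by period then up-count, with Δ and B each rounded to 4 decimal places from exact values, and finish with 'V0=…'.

No-arbitrage ⇒ martingale measure with p* = (R−d)/(u−d) = 0.7727.
Payoff layer (t=1): V(1,0)=9.4700, V(1,1)=7.9100
(0,0): S=79.0000. Δ = (V_up−V_dn)/(S_up−S_dn) = (7.9100−9.4700)/(90.8500−73.4700) = -0.0898. V = [p*·7.9100 + (1−p*)·9.4700]/1.1 = 7.5132. B = V − Δ·S = 14.6041.
Each (Δ,B) replicates both successor values, so the strategy is self-financing and V0 is arbitrage-free.

(0,0): Delta=-0.0898 Bond=14.6041
V0=7.5132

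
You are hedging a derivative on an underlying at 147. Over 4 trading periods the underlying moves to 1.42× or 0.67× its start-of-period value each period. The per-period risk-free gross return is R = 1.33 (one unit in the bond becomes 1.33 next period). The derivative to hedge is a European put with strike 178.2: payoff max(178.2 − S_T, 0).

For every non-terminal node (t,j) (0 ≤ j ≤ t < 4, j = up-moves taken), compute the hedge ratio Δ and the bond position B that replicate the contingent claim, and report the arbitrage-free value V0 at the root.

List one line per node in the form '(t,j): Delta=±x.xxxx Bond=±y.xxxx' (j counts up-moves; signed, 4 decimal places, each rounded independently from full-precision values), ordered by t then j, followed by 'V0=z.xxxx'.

(0,0): Delta=-0.0590 Bond=9.8783
(1,0): Delta=-0.3848 Bond=45.2207
(1,1): Delta=-0.0381 Bond=8.7633
(2,0): Delta=-1.0000 Bond=100.7406
(2,1): Delta=-0.3452 Bond=54.6075
(2,2): Delta=-0.0183 Bond=5.7980
(3,0): Delta=-1.0000 Bond=133.9850
(3,1): Delta=-1.0000 Bond=133.9850
(3,2): Delta=-0.3031 Bond=64.2611
(3,3): Delta=0.0000 Bond=0.0000
V0=1.1995

Under the risk-neutral measure, an up-move has probability p* = (R−d)/(u−d) = 0.8800 and values discount at R = 1.33.
Terminal values V(4,·): V(4,0)=148.5779, V(4,1)=115.4187, V(4,2)=45.1412, V(4,3)=0.0000, V(4,4)=0.0000
  t=3,j=0: stock 44.2122 → up 62.7813 (V=115.4187), down 29.6221 (V=148.5779). Price 89.7728; hedge Δ=-1.0000, bond B=133.9850.
  t=3,j=1: stock 93.7034 → up 133.0588 (V=45.1412), down 62.7813 (V=115.4187). Price 40.2816; hedge Δ=-1.0000, bond B=133.9850.
  t=3,j=2: stock 198.5952 → up 282.0052 (V=0.0000), down 133.0588 (V=45.1412). Price 4.0729; hedge Δ=-0.3031, bond B=64.2611.
  t=3,j=3: stock 420.9033 → up 597.6827 (V=0.0000), down 282.0052 (V=0.0000). Price 0.0000; hedge Δ=0.0000, bond B=0.0000.
  t=2,j=0: stock 65.9883 → up 93.7034 (V=40.2816), down 44.2122 (V=89.7728). Price 34.7523; hedge Δ=-1.0000, bond B=100.7406.
  t=2,j=1: stock 139.8558 → up 198.5952 (V=4.0729), down 93.7034 (V=40.2816). Price 6.3293; hedge Δ=-0.3452, bond B=54.6075.
  t=2,j=2: stock 296.4108 → up 420.9033 (V=0.0000), down 198.5952 (V=4.0729). Price 0.3675; hedge Δ=-0.0183, bond B=5.7980.
  t=1,j=0: stock 98.4900 → up 139.8558 (V=6.3293), down 65.9883 (V=34.7523). Price 7.3233; hedge Δ=-0.3848, bond B=45.2207.
  t=1,j=1: stock 208.7400 → up 296.4108 (V=0.3675), down 139.8558 (V=6.3293). Price 0.8142; hedge Δ=-0.0381, bond B=8.7633.
  t=0,j=0: stock 147.0000 → up 208.7400 (V=0.8142), down 98.4900 (V=7.3233). Price 1.1995; hedge Δ=-0.0590, bond B=9.8783.
Root portfolio cost Δ·147+B reproduces V0=1.1995.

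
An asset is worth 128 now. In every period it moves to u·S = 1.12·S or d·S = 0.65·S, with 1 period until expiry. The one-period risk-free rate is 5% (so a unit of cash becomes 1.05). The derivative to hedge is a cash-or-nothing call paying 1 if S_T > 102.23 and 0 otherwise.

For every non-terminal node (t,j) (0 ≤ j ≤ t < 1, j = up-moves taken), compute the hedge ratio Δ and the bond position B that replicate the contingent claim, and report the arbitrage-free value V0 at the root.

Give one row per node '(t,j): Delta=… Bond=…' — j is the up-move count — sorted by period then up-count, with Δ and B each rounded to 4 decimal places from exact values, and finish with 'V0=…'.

Under the risk-neutral measure, an up-move has probability p* = (R−d)/(u−d) = 0.8511 and values discount at R = 1.05.
Payoff layer (t=1): V(1,0)=0.0000, V(1,1)=1.0000
(0,0): S=128.0000. Δ = (V_up−V_dn)/(S_up−S_dn) = (1.0000−0.0000)/(143.3600−83.2000) = 0.0166. V = [p*·1.0000 + (1−p*)·0.0000]/1.05 = 0.8105. B = V − Δ·S = -1.3171.
Self-financing check: at every node Δ·S+B equals the discounted successor values.

(0,0): Delta=0.0166 Bond=-1.3171
V0=0.8105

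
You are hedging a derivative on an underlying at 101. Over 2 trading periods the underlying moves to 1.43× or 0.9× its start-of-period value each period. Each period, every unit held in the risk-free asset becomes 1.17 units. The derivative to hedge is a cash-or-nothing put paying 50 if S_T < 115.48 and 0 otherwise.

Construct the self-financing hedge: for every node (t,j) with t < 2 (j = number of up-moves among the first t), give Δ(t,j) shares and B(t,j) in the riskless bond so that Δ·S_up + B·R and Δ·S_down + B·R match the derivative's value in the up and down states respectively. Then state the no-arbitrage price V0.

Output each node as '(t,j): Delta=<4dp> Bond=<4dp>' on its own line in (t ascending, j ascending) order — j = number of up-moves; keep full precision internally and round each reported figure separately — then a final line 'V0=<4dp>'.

(0,0): Delta=-0.3916 Bond=48.3455
(1,0): Delta=-1.0378 Bond=115.3040
(1,1): Delta=0.0000 Bond=0.0000
V0=8.7901

The replicating-portfolio and risk-neutral prices coincide; use p* = (1.17−0.9)/(1.43−0.9) = 0.5094 for the latter.
Payoff layer (t=2): V(2,0)=50.0000, V(2,1)=0.0000, V(2,2)=0.0000
  t=1,j=0: stock 90.9000 → up 129.9870 (V=0.0000), down 81.8100 (V=50.0000). Price 20.9644; hedge Δ=-1.0378, bond B=115.3040.
  t=1,j=1: stock 144.4300 → up 206.5349 (V=0.0000), down 129.9870 (V=0.0000). Price 0.0000; hedge Δ=0.0000, bond B=0.0000.
  t=0,j=0: stock 101.0000 → up 144.4300 (V=0.0000), down 90.9000 (V=20.9644). Price 8.7901; hedge Δ=-0.3916, bond B=48.3455.
Self-financing check: at every node Δ·S+B equals the discounted successor values.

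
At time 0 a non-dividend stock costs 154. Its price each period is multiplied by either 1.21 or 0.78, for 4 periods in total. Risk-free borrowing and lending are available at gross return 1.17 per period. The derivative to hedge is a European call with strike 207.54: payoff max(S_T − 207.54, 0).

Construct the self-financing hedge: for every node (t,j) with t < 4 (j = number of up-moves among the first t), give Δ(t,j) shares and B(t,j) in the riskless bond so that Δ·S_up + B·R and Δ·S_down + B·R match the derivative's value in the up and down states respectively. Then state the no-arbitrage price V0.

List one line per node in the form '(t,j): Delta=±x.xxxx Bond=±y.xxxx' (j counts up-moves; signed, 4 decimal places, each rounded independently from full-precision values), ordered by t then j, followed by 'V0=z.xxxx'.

The replicating-portfolio and risk-neutral prices coincide; use p* = (1.17−0.78)/(1.21−0.78) = 0.9070 for the latter.
Terminal payoffs: V(4,0)=0.0000, V(4,1)=0.0000, V(4,2)=0.0000, V(4,3)=5.2599, V(4,4)=122.5727
Node (3,0) S=73.0810: V=(p*·0.0000+(1−p*)·0.0000)/1.17=0.0000; Δ=(0.0000−0.0000)/(88.4280−57.0032)=0.0000; B=V−Δ·S=0.0000
Node (3,1) S=113.3693: V=(p*·0.0000+(1−p*)·0.0000)/1.17=0.0000; Δ=(0.0000−0.0000)/(137.1768−88.4280)=0.0000; B=V−Δ·S=0.0000
Node (3,2) S=175.8677: V=(p*·5.2599+(1−p*)·0.0000)/1.17=4.0774; Δ=(5.2599−0.0000)/(212.7999−137.1768)=0.0696; B=V−Δ·S=-8.1549
Node (3,3) S=272.8204: V=(p*·122.5727+(1−p*)·5.2599)/1.17=95.4358; Δ=(122.5727−5.2599)/(330.1127−212.7999)=1.0000; B=V−Δ·S=-177.3846
Node (2,0) S=93.6936: V=(p*·0.0000+(1−p*)·0.0000)/1.17=0.0000; Δ=(0.0000−0.0000)/(113.3693−73.0810)=0.0000; B=V−Δ·S=0.0000
Node (2,1) S=145.3452: V=(p*·4.0774+(1−p*)·0.0000)/1.17=3.1608; Δ=(4.0774−0.0000)/(175.8677−113.3693)=0.0652; B=V−Δ·S=-6.3216
Node (2,2) S=225.4714: V=(p*·95.4358+(1−p*)·4.0774)/1.17=74.3054; Δ=(95.4358−4.0774)/(272.8204−175.8677)=0.9423; B=V−Δ·S=-138.1558
Node (1,0) S=120.1200: V=(p*·3.1608+(1−p*)·0.0000)/1.17=2.4502; Δ=(3.1608−0.0000)/(145.3452−93.6936)=0.0612; B=V−Δ·S=-4.9005
Node (1,1) S=186.3400: V=(p*·74.3054+(1−p*)·3.1608)/1.17=57.8524; Δ=(74.3054−3.1608)/(225.4714−145.3452)=0.8879; B=V−Δ·S=-107.6002
Node (0,0) S=154.0000: V=(p*·57.8524+(1−p*)·2.4502)/1.17=45.0416; Δ=(57.8524−2.4502)/(186.3400−120.1200)=0.8366; B=V−Δ·S=-83.8006
Root portfolio cost Δ·154+B reproduces V0=45.0416.

(0,0): Delta=0.8366 Bond=-83.8006
(1,0): Delta=0.0612 Bond=-4.9005
(1,1): Delta=0.8879 Bond=-107.6002
(2,0): Delta=0.0000 Bond=0.0000
(2,1): Delta=0.0652 Bond=-6.3216
(2,2): Delta=0.9423 Bond=-138.1558
(3,0): Delta=0.0000 Bond=0.0000
(3,1): Delta=0.0000 Bond=0.0000
(3,2): Delta=0.0696 Bond=-8.1549
(3,3): Delta=1.0000 Bond=-177.3846
V0=45.0416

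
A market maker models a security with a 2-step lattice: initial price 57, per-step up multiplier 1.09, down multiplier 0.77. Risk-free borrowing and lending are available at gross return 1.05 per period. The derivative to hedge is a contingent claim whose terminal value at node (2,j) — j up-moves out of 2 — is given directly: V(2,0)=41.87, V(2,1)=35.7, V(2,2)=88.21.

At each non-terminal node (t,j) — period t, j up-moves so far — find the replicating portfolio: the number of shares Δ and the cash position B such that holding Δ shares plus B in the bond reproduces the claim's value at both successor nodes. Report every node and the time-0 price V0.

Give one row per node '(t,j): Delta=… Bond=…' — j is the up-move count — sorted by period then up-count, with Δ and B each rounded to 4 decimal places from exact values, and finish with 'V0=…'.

The replicating-portfolio and risk-neutral prices coincide; use p* = (1.05−0.77)/(1.09−0.77) = 0.8750 for the latter.
Terminal values V(2,·): V(2,0)=41.8700, V(2,1)=35.7000, V(2,2)=88.2100
(1,0): S=43.8900. Δ = (V_up−V_dn)/(S_up−S_dn) = (35.7000−41.8700)/(47.8401−33.7953) = -0.4393. V = [p*·35.7000 + (1−p*)·41.8700]/1.05 = 34.7345. B = V − Δ·S = 54.0158.
(1,1): S=62.1300. Δ = (V_up−V_dn)/(S_up−S_dn) = (88.2100−35.7000)/(67.7217−47.8401) = 2.6411. V = [p*·88.2100 + (1−p*)·35.7000]/1.05 = 77.7583. B = V − Δ·S = -86.3354.
(0,0): S=57.0000. Δ = (V_up−V_dn)/(S_up−S_dn) = (77.7583−34.7345)/(62.1300−43.8900) = 2.3588. V = [p*·77.7583 + (1−p*)·34.7345]/1.05 = 68.9337. B = V − Δ·S = -65.5157.
The time-0 hedge costs 68.9337, which is the no-arbitrage price.

(0,0): Delta=2.3588 Bond=-65.5157
(1,0): Delta=-0.4393 Bond=54.0158
(1,1): Delta=2.6411 Bond=-86.3354
V0=68.9337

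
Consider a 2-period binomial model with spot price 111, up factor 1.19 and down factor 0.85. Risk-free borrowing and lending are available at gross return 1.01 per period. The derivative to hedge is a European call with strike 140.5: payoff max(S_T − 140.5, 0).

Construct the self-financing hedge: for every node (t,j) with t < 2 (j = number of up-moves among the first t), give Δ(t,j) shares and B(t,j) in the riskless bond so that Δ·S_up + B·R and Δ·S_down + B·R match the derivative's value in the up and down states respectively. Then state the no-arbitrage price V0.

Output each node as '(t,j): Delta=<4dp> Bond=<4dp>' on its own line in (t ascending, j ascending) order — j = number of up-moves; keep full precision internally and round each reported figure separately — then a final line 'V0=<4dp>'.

(0,0): Delta=0.2060 Bond=-19.2451
(1,0): Delta=0.0000 Bond=0.0000
(1,1): Delta=0.3716 Bond=-41.3047
V0=3.6226

The replicating-portfolio and risk-neutral prices coincide; use p* = (1.01−0.85)/(1.19−0.85) = 0.4706 for the latter.
At expiry t=2: V(2,0)=0.0000, V(2,1)=0.0000, V(2,2)=16.6871
(1,0): S=94.3500. Δ = (V_up−V_dn)/(S_up−S_dn) = (0.0000−0.0000)/(112.2765−80.1975) = 0.0000. V = [p*·0.0000 + (1−p*)·0.0000]/1.01 = 0.0000. B = V − Δ·S = 0.0000.
(1,1): S=132.0900. Δ = (V_up−V_dn)/(S_up−S_dn) = (16.6871−0.0000)/(157.1871−112.2765) = 0.3716. V = [p*·16.6871 + (1−p*)·0.0000]/1.01 = 7.7750. B = V − Δ·S = -41.3047.
(0,0): S=111.0000. Δ = (V_up−V_dn)/(S_up−S_dn) = (7.7750−0.0000)/(132.0900−94.3500) = 0.2060. V = [p*·7.7750 + (1−p*)·0.0000]/1.01 = 3.6226. B = V − Δ·S = -19.2451.
Each (Δ,B) replicates both successor values, so the strategy is self-financing and V0 is arbitrage-free.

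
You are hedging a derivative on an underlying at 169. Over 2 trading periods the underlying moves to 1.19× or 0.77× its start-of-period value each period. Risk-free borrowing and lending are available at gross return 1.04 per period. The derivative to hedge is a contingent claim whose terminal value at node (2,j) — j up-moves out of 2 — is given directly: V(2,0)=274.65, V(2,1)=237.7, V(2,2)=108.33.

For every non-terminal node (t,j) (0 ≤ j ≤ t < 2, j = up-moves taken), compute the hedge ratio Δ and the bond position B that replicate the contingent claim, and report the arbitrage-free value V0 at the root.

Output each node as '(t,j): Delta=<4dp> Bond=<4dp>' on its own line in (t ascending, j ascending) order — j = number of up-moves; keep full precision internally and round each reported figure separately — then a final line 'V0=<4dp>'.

Under the risk-neutral measure, an up-move has probability p* = (R−d)/(u−d) = 0.6429 and values discount at R = 1.04.
Terminal values V(2,·): V(2,0)=274.6500, V(2,1)=237.7000, V(2,2)=108.3300
(1,0): S=130.1300. Δ = (V_up−V_dn)/(S_up−S_dn) = (237.7000−274.6500)/(154.8547−100.2001) = -0.6761. V = [p*·237.7000 + (1−p*)·274.6500]/1.04 = 241.2466. B = V − Δ·S = 329.2228.
(1,1): S=201.1100. Δ = (V_up−V_dn)/(S_up−S_dn) = (108.3300−237.7000)/(239.3209−154.8547) = -1.5316. V = [p*·108.3300 + (1−p*)·237.7000]/1.04 = 148.5900. B = V − Δ·S = 456.6138.
(0,0): S=169.0000. Δ = (V_up−V_dn)/(S_up−S_dn) = (148.5900−241.2466)/(201.1100−130.1300) = -1.3054. V = [p*·148.5900 + (1−p*)·241.2466]/1.04 = 174.6939. B = V − Δ·S = 395.3048.
Check: Δ(0,0)·S0 + B(0,0) = 174.6939 = V0.

(0,0): Delta=-1.3054 Bond=395.3048
(1,0): Delta=-0.6761 Bond=329.2228
(1,1): Delta=-1.5316 Bond=456.6138
V0=174.6939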